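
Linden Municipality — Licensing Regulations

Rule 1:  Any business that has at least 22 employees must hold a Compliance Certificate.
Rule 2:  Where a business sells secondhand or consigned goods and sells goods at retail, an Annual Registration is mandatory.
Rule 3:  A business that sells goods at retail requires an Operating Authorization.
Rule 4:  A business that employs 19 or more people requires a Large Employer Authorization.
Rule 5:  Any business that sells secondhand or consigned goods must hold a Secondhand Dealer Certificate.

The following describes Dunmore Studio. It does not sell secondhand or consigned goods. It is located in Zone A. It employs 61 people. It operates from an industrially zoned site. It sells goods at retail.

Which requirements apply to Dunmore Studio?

Compliance Certificate, Large Employer Authorization, Operating Authorization

Rule 1: employees 61 ≥ 22 → Compliance Certificate required.
Rule 2: does not sell secondhand or consigned goods; sells goods at retail → Annual Registration not required.
Rule 3: sells goods at retail → Operating Authorization required.
Rule 4: employees 61 ≥ 19 → Large Employer Authorization required.
Rule 5: does not sell secondhand or consigned goods → Secondhand Dealer Certificate not required.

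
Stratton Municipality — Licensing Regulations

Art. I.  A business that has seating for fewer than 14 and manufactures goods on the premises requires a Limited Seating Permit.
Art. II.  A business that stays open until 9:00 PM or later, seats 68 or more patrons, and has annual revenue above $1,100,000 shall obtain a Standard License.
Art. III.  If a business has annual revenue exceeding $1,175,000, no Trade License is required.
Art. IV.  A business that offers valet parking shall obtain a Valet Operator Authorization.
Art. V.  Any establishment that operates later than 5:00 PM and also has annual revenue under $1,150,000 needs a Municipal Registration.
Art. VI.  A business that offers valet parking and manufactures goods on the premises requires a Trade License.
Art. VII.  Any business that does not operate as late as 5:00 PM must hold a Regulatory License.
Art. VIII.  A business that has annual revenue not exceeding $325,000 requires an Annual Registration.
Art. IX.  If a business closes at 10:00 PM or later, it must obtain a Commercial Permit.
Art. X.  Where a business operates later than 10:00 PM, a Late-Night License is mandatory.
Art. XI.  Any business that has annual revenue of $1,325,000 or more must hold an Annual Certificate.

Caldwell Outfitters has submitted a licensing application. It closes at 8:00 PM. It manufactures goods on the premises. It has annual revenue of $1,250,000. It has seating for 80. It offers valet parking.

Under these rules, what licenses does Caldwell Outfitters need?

Valet Operator Authorization

Art. I. seating 80 ≥ 14; manufactures goods on the premises → Limited Seating Permit not required.
Art. II. closes 8:00 PM, at/before 9:00 PM; seating 80 ≥ 68; revenue $1,250,000 > $1,100,000 → Standard License not required.
Art. III. revenue $1,250,000 > $1,175,000 → exempt from Trade License.
Art. IV. offers valet parking → Valet Operator Authorization required.
Art. V. closes 8:00 PM, after 5:00 PM; revenue $1,250,000 ≥ $1,150,000 → Municipal Registration not required.
Art. VI. offers valet parking; manufactures goods on the premises → Trade License required.
Art. VII. closes 8:00 PM, after 5:00 PM → Regulatory License not required.
Art. VIII. revenue $1,250,000 > $325,000 → Annual Registration not required.
Art. IX. closes 8:00 PM, at/before 10:00 PM → Commercial Permit not required.
Art. X. closes 8:00 PM, at/before 10:00 PM → Late-Night License not required.
Art. XI. revenue $1,250,000 < $1,325,000 → Annual Certificate not required.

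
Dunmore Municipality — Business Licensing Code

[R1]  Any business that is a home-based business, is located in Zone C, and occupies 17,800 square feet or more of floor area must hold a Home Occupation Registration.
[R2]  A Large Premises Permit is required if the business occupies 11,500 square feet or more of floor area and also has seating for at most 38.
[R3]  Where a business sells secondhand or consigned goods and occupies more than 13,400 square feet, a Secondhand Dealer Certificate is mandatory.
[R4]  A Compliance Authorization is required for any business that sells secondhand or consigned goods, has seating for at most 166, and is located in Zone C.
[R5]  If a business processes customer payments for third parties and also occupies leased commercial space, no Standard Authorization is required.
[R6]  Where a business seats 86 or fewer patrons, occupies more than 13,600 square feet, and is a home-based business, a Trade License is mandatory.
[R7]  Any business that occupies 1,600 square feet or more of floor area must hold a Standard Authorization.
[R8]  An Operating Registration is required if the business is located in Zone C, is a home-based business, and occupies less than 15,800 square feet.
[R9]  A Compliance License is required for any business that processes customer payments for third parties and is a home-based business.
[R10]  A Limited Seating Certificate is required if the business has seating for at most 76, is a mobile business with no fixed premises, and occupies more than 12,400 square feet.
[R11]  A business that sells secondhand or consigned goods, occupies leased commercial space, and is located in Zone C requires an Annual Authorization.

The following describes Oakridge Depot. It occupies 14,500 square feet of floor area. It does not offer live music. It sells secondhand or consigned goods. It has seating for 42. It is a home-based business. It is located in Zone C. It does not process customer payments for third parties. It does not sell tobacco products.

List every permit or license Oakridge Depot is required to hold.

[R1] is a home-based business; is located in Zone C; floor area 14,500 square feet < 17,800 square feet → Home Occupation Registration not required.
[R2] floor area 14,500 square feet ≥ 11,500 square feet; seating 42 > 38 → Large Premises Permit not required.
[R3] sells secondhand or consigned goods; floor area 14,500 square feet > 13,400 square feet → Secondhand Dealer Certificate required.
[R4] sells secondhand or consigned goods; seating 42 ≤ 166; is located in Zone C → Compliance Authorization required.
[R5] does not process customer payments for third parties; is a home-based business (not: occupies leased commercial space) → Standard Authorization exemption does not apply.
[R6] seating 42 ≤ 86; floor area 14,500 square feet > 13,600 square feet; is a home-based business → Trade License required.
[R7] floor area 14,500 square feet ≥ 1,600 square feet → Standard Authorization required.
[R8] is located in Zone C; is a home-based business; floor area 14,500 square feet < 15,800 square feet → Operating Registration required.
[R9] does not process customer payments for third parties; is a home-based business → Compliance License not required.
[R10] seating 42 ≤ 76; is a home-based business (not: is a mobile business with no fixed premises); floor area 14,500 square feet > 12,400 square feet → Limited Seating Certificate not required.
[R11] sells secondhand or consigned goods; is a home-based business (not: occupies leased commercial space); is located in Zone C → Annual Authorization not required.

Compliance Authorization, Operating Registration, Secondhand Dealer Certificate, Standard Authorization, Trade License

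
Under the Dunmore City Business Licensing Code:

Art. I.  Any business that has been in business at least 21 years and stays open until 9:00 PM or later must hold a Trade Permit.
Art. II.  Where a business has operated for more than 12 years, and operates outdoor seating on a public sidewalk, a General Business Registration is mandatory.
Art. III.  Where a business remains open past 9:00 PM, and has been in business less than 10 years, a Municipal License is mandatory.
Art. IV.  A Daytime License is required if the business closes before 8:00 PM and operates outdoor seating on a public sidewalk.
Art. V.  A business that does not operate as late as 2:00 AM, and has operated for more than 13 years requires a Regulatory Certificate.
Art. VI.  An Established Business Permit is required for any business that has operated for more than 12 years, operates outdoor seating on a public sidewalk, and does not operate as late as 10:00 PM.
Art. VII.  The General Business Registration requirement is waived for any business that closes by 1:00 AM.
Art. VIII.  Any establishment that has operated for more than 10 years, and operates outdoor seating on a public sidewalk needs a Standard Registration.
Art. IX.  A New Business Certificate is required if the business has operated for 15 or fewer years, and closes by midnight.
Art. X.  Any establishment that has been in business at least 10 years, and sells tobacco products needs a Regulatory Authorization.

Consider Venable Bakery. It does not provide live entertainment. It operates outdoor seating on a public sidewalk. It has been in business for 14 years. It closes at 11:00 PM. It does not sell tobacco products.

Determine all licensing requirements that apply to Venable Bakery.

New Business Certificate, Regulatory Certificate, Standard Registration

Art. I. years in business 14 < 21; closes 11:00 PM, after 9:00 PM → Trade Permit not required.
Art. II. years in business 14 > 12; operates outdoor seating on a public sidewalk → General Business Registration required.
Art. III. closes 11:00 PM, after 9:00 PM; years in business 14 ≥ 10 → Municipal License not required.
Art. IV. closes 11:00 PM, after 8:00 PM; operates outdoor seating on a public sidewalk → Daytime License not required.
Art. V. closes 11:00 PM, at/before 2:00 AM; years in business 14 > 13 → Regulatory Certificate required.
Art. VI. years in business 14 > 12; operates outdoor seating on a public sidewalk; closes 11:00 PM, after 10:00 PM → Established Business Permit not required.
Art. VII. closes 11:00 PM, at/before 1:00 AM → exempt from General Business Registration.
Art. VIII. years in business 14 > 10; operates outdoor seating on a public sidewalk → Standard Registration required.
Art. IX. years in business 14 ≤ 15; closes 11:00 PM, at/before midnight → New Business Certificate required.
Art. X. years in business 14 ≥ 10; does not sell tobacco products → Regulatory Authorization not required.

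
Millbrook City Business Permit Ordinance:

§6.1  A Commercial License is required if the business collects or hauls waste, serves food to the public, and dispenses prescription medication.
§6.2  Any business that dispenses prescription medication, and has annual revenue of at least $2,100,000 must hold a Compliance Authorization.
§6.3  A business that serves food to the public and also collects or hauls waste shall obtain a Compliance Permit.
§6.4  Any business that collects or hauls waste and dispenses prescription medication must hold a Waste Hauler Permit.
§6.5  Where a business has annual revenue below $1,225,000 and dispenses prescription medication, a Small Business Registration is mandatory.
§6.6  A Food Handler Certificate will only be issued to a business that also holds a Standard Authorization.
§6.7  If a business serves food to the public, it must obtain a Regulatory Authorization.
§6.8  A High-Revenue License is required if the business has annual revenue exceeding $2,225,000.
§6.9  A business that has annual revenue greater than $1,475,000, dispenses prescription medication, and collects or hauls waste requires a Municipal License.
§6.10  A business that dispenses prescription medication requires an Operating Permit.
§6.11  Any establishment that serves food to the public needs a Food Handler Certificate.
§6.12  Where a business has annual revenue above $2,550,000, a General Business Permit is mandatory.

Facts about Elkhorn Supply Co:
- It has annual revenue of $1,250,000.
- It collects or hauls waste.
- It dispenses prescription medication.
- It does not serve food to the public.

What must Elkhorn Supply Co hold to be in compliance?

§6.1 collects or hauls waste; does not serve food to the public; dispenses prescription medication → Commercial License not required.
§6.2 dispenses prescription medication; revenue $1,250,000 < $2,100,000 → Compliance Authorization not required.
§6.3 does not serve food to the public; collects or hauls waste → Compliance Permit not required.
§6.4 collects or hauls waste; dispenses prescription medication → Waste Hauler Permit required.
§6.5 revenue $1,250,000 ≥ $1,225,000; dispenses prescription medication → Small Business Registration not required.
§6.6 Food Handler Certificate is not required → no effect.
§6.7 does not serve food to the public → Regulatory Authorization not required.
§6.8 revenue $1,250,000 ≤ $2,225,000 → High-Revenue License not required.
§6.9 revenue $1,250,000 ≤ $1,475,000; dispenses prescription medication; collects or hauls waste → Municipal License not required.
§6.10 dispenses prescription medication → Operating Permit required.
§6.11 does not serve food to the public → Food Handler Certificate not required.
§6.12 revenue $1,250,000 ≤ $2,550,000 → General Business Permit not required.

Operating Permit, Waste Hauler Permit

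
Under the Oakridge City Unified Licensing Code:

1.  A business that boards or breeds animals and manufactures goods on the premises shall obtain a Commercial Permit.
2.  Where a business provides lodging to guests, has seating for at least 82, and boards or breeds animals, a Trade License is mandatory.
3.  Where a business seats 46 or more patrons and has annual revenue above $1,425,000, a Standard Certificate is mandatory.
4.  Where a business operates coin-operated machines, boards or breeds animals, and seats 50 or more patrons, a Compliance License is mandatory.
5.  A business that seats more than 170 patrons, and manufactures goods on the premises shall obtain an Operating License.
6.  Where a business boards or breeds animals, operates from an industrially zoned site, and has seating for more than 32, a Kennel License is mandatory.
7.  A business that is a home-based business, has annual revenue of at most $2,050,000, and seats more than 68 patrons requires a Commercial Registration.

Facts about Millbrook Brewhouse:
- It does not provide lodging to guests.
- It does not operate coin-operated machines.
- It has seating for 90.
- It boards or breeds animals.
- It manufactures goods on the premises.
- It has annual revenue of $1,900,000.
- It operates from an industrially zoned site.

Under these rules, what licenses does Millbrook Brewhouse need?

1. boards or breeds animals; manufactures goods on the premises → Commercial Permit required.
2. does not provide lodging to guests; seating 90 ≥ 82; boards or breeds animals → Trade License not required.
3. seating 90 ≥ 46; revenue $1,900,000 > $1,425,000 → Standard Certificate required.
4. does not operate coin-operated machines; boards or breeds animals; seating 90 ≥ 50 → Compliance License not required.
5. seating 90 ≤ 170; manufactures goods on the premises → Operating License not required.
6. boards or breeds animals; operates from an industrially zoned site; seating 90 > 32 → Kennel License required.
7. operates from an industrially zoned site (not: is a home-based business); revenue $1,900,000 ≤ $2,050,000; seating 90 > 68 → Commercial Registration not required.

Commercial Permit, Kennel License, Standard Certificate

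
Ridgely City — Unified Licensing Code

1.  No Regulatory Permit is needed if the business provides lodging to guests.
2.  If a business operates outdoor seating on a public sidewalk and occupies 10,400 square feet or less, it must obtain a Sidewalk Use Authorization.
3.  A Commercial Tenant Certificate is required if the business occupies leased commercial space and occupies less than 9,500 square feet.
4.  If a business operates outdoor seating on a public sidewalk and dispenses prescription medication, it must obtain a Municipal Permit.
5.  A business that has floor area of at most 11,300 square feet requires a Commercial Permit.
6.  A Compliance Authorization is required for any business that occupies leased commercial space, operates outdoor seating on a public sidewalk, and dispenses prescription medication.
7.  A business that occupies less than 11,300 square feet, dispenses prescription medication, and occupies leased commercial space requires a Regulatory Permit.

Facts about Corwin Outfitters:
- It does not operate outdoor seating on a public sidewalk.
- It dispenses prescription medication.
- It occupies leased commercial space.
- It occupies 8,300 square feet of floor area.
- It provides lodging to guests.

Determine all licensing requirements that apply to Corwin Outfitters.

1. provides lodging to guests → exempt from Regulatory Permit.
2. does not operate outdoor seating on a public sidewalk; floor area 8,300 square feet ≤ 10,400 square feet → Sidewalk Use Authorization not required.
3. occupies leased commercial space; floor area 8,300 square feet < 9,500 square feet → Commercial Tenant Certificate required.
4. does not operate outdoor seating on a public sidewalk; dispenses prescription medication → Municipal Permit not required.
5. floor area 8,300 square feet ≤ 11,300 square feet → Commercial Permit required.
6. occupies leased commercial space; does not operate outdoor seating on a public sidewalk; dispenses prescription medication → Compliance Authorization not required.
7. floor area 8,300 square feet < 11,300 square feet; dispenses prescription medication; occupies leased commercial space → Regulatory Permit required.

Commercial Permit, Commercial Tenant Certificate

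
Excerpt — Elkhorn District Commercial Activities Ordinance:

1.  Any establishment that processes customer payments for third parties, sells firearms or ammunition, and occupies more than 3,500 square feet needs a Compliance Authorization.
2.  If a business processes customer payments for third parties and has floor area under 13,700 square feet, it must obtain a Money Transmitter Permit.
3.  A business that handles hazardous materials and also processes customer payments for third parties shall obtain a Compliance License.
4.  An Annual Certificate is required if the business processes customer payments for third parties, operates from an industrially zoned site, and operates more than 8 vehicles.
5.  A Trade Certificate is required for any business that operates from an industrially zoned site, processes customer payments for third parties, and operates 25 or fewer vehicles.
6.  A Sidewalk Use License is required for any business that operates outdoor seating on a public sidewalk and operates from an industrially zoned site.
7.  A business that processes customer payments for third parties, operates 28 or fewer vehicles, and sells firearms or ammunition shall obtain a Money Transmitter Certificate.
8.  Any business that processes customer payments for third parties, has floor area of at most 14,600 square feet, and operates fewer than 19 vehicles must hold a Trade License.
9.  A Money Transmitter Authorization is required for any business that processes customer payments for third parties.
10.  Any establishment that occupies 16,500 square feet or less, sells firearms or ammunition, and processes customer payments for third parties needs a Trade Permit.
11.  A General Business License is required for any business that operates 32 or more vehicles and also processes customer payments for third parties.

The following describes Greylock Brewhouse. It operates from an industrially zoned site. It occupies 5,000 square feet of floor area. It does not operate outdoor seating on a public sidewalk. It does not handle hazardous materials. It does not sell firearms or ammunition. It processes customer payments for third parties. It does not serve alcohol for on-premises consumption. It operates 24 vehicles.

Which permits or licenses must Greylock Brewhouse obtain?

Annual Certificate, Money Transmitter Authorization, Money Transmitter Permit, Trade Certificate

1. processes customer payments for third parties; does not sell firearms or ammunition; floor area 5,000 square feet > 3,500 square feet → Compliance Authorization not required.
2. processes customer payments for third parties; floor area 5,000 square feet < 13,700 square feet → Money Transmitter Permit required.
3. does not handle hazardous materials; processes customer payments for third parties → Compliance License not required.
4. processes customer payments for third parties; operates from an industrially zoned site; vehicles 24 > 8 → Annual Certificate required.
5. operates from an industrially zoned site; processes customer payments for third parties; vehicles 24 ≤ 25 → Trade Certificate required.
6. does not operate outdoor seating on a public sidewalk; operates from an industrially zoned site → Sidewalk Use License not required.
7. processes customer payments for third parties; vehicles 24 ≤ 28; does not sell firearms or ammunition → Money Transmitter Certificate not required.
8. processes customer payments for third parties; floor area 5,000 square feet ≤ 14,600 square feet; vehicles 24 ≥ 19 → Trade License not required.
9. processes customer payments for third parties → Money Transmitter Authorization required.
10. floor area 5,000 square feet ≤ 16,500 square feet; does not sell firearms or ammunition; processes customer payments for third parties → Trade Permit not required.
11. vehicles 24 < 32; processes customer payments for third parties → General Business License not required.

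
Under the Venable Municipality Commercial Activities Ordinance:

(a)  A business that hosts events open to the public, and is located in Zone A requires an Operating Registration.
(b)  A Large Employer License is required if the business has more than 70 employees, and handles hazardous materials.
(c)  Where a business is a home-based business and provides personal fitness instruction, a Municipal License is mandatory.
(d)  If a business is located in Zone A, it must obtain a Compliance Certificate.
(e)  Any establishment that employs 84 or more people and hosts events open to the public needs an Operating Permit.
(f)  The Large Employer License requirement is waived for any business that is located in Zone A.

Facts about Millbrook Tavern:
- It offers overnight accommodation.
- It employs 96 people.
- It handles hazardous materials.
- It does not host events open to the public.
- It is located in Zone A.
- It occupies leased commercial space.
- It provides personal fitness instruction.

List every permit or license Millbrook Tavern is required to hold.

Compliance Certificate

(a) does not host events open to the public; is located in Zone A → Operating Registration not required.
(b) employees 96 > 70; handles hazardous materials → Large Employer License required.
(c) occupies leased commercial space (not: is a home-based business); provides personal fitness instruction → Municipal License not required.
(d) is located in Zone A → Compliance Certificate required.
(e) employees 96 ≥ 84; does not host events open to the public → Operating Permit not required.
(f) is located in Zone A → exempt from Large Employer License.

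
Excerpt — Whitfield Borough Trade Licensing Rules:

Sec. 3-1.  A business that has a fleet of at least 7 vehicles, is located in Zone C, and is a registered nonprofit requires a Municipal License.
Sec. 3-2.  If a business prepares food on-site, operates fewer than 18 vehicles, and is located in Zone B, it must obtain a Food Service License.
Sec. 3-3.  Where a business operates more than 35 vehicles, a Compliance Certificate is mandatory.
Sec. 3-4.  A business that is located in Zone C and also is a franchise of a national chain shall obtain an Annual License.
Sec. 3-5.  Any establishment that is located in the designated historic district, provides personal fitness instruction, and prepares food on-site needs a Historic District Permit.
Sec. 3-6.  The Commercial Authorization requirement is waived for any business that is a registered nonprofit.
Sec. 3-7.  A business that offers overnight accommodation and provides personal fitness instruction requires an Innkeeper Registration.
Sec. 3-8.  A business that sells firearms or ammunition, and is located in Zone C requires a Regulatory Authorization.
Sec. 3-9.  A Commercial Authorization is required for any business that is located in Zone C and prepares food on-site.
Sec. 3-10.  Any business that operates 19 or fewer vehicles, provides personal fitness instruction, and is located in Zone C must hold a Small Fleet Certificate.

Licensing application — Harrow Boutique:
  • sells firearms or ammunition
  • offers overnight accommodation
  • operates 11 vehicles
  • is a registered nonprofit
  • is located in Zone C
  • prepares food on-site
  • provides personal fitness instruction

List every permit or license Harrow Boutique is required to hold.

Sec. 3-1. vehicles 11 ≥ 7; is located in Zone C; is a registered nonprofit → Municipal License required.
Sec. 3-2. prepares food on-site; vehicles 11 < 18; is located in Zone C (not: is located in Zone B) → Food Service License not required.
Sec. 3-3. vehicles 11 ≤ 35 → Compliance Certificate not required.
Sec. 3-4. is located in Zone C; is a registered nonprofit (not: is a franchise of a national chain) → Annual License not required.
Sec. 3-5. is located in Zone C (not: is located in the designated historic district); provides personal fitness instruction; prepares food on-site → Historic District Permit not required.
Sec. 3-6. is a registered nonprofit → exempt from Commercial Authorization.
Sec. 3-7. offers overnight accommodation; provides personal fitness instruction → Innkeeper Registration required.
Sec. 3-8. sells firearms or ammunition; is located in Zone C → Regulatory Authorization required.
Sec. 3-9. is located in Zone C; prepares food on-site → Commercial Authorization required.
Sec. 3-10. vehicles 11 ≤ 19; provides personal fitness instruction; is located in Zone C → Small Fleet Certificate required.

Innkeeper Registration, Municipal License, Regulatory Authorization, Small Fleet Certificate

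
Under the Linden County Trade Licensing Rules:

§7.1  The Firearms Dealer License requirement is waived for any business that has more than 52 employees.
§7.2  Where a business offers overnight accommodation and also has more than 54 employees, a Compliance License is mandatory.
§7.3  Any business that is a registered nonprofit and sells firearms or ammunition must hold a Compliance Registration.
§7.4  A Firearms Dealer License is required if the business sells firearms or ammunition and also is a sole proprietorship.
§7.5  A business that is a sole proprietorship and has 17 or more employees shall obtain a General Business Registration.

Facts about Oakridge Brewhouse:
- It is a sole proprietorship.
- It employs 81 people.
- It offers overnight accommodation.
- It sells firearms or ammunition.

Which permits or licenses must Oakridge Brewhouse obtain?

§7.1 employees 81 > 52 → exempt from Firearms Dealer License.
§7.2 offers overnight accommodation; employees 81 > 54 → Compliance License required.
§7.3 is a sole proprietorship (not: is a registered nonprofit); sells firearms or ammunition → Compliance Registration not required.
§7.4 sells firearms or ammunition; is a sole proprietorship → Firearms Dealer License required.
§7.5 is a sole proprietorship; employees 81 ≥ 17 → General Business Registration required.

Compliance License, General Business Registration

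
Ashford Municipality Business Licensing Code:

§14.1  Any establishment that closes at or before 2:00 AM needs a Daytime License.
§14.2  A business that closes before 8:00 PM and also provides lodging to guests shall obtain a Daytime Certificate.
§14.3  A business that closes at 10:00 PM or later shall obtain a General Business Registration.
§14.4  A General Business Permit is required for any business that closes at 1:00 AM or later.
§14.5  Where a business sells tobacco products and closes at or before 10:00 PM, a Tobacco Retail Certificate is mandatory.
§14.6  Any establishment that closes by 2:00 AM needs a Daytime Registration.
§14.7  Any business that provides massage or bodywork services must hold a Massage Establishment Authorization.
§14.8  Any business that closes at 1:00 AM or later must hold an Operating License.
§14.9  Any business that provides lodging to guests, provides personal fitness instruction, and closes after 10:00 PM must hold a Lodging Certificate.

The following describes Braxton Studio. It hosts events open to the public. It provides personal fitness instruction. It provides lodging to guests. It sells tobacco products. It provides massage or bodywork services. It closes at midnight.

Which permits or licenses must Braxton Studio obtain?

§14.1 closes midnight, at/before 2:00 AM → Daytime License required.
§14.2 closes midnight, after 8:00 PM; provides lodging to guests → Daytime Certificate not required.
§14.3 closes midnight, after 10:00 PM → General Business Registration required.
§14.4 closes midnight, at/before 1:00 AM → General Business Permit not required.
§14.5 sells tobacco products; closes midnight, after 10:00 PM → Tobacco Retail Certificate not required.
§14.6 closes midnight, at/before 2:00 AM → Daytime Registration required.
§14.7 provides massage or bodywork services → Massage Establishment Authorization required.
§14.8 closes midnight, at/before 1:00 AM → Operating License not required.
§14.9 provides lodging to guests; provides personal fitness instruction; closes midnight, after 10:00 PM → Lodging Certificate required.

Daytime License, Daytime Registration, General Business Registration, Lodging Certificate, Massage Establishment Authorization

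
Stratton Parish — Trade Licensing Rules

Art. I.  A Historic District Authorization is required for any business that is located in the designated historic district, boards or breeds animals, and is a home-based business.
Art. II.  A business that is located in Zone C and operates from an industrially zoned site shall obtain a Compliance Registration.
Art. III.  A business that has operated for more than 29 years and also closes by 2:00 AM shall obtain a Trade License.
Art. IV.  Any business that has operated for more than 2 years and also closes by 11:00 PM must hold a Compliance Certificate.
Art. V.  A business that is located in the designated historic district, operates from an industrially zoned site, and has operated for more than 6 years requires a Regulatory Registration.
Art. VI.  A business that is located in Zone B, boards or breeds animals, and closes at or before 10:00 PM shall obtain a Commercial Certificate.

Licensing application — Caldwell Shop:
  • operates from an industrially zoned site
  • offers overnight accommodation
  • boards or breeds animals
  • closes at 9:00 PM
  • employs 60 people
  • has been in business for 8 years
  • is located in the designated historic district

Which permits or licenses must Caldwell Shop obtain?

Art. I. is located in the designated historic district; boards or breeds animals; operates from an industrially zoned site (not: is a home-based business) → Historic District Authorization not required.
Art. II. is located in the designated historic district (not: is located in Zone C); operates from an industrially zoned site → Compliance Registration not required.
Art. III. years in business 8 ≤ 29; closes 9:00 PM, at/before 2:00 AM → Trade License not required.
Art. IV. years in business 8 > 2; closes 9:00 PM, at/before 11:00 PM → Compliance Certificate required.
Art. V. is located in the designated historic district; operates from an industrially zoned site; years in business 8 > 6 → Regulatory Registration required.
Art. VI. is located in the designated historic district (not: is located in Zone B); boards or breeds animals; closes 9:00 PM, at/before 10:00 PM → Commercial Certificate not required.

Compliance Certificate, Regulatory Registration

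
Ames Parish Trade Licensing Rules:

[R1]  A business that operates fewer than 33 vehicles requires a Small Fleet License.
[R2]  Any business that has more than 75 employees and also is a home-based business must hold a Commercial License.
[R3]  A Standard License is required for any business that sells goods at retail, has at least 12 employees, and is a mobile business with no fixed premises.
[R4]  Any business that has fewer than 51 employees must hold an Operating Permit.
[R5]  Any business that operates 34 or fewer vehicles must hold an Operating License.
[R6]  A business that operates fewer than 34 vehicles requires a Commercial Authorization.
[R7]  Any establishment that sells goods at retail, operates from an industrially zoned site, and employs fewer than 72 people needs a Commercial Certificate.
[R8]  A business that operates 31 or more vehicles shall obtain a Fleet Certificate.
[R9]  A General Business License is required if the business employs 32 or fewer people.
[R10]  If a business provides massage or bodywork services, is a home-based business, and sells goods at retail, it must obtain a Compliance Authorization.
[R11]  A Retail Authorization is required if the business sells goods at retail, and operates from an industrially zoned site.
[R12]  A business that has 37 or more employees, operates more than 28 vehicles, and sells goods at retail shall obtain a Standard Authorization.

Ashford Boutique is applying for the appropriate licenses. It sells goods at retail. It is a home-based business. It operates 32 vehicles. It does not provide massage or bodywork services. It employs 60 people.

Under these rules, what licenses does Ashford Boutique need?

[R1] vehicles 32 < 33 → Small Fleet License required.
[R2] employees 60 ≤ 75; is a home-based business → Commercial License not required.
[R3] sells goods at retail; employees 60 ≥ 12; is a home-based business (not: is a mobile business with no fixed premises) → Standard License not required.
[R4] employees 60 ≥ 51 → Operating Permit not required.
[R5] vehicles 32 ≤ 34 → Operating License required.
[R6] vehicles 32 < 34 → Commercial Authorization required.
[R7] sells goods at retail; is a home-based business (not: operates from an industrially zoned site); employees 60 < 72 → Commercial Certificate not required.
[R8] vehicles 32 ≥ 31 → Fleet Certificate required.
[R9] employees 60 > 32 → General Business License not required.
[R10] does not provide massage or bodywork services; is a home-based business; sells goods at retail → Compliance Authorization not required.
[R11] sells goods at retail; is a home-based business (not: operates from an industrially zoned site) → Retail Authorization not required.
[R12] employees 60 ≥ 37; vehicles 32 > 28; sells goods at retail → Standard Authorization required.

Commercial Authorization, Fleet Certificate, Operating License, Small Fleet License, Standard Authorization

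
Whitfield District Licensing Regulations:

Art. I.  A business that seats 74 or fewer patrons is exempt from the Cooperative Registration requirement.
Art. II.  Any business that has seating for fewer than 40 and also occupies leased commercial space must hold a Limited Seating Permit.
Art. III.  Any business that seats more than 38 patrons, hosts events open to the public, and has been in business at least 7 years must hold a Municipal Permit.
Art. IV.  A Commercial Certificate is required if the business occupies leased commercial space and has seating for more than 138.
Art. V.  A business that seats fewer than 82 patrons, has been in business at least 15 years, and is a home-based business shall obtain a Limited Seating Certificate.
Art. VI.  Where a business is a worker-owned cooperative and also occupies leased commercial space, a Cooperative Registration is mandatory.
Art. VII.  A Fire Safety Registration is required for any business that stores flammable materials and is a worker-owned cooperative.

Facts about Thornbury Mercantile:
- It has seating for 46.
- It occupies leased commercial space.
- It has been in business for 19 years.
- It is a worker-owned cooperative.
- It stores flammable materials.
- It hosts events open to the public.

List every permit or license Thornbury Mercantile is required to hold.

Fire Safety Registration, Municipal Permit

Art. I. seating 46 ≤ 74 → exempt from Cooperative Registration.
Art. II. seating 46 ≥ 40; occupies leased commercial space → Limited Seating Permit not required.
Art. III. seating 46 > 38; hosts events open to the public; years in business 19 ≥ 7 → Municipal Permit required.
Art. IV. occupies leased commercial space; seating 46 ≤ 138 → Commercial Certificate not required.
Art. V. seating 46 < 82; years in business 19 ≥ 15; occupies leased commercial space (not: is a home-based business) → Limited Seating Certificate not required.
Art. VI. is a worker-owned cooperative; occupies leased commercial space → Cooperative Registration required.
Art. VII. stores flammable materials; is a worker-owned cooperative → Fire Safety Registration required.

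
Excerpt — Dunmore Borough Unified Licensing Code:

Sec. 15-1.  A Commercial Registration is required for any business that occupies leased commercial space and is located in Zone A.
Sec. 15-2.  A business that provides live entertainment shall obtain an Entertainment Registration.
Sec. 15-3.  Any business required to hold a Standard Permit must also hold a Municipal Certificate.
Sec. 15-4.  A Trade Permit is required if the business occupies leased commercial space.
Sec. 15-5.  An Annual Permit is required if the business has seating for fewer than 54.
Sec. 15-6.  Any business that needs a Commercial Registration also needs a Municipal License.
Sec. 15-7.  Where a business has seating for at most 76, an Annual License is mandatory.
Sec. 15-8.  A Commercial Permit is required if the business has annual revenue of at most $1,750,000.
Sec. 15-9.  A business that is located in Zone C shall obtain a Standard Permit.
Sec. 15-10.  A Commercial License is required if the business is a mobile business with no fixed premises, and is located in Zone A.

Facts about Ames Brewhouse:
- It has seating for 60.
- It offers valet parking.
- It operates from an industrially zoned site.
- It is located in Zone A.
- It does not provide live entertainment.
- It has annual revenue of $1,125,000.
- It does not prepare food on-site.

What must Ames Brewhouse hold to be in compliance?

Sec. 15-1. operates from an industrially zoned site (not: occupies leased commercial space); is located in Zone A → Commercial Registration not required.
Sec. 15-2. does not provide live entertainment → Entertainment Registration not required.
Sec. 15-3. Standard Permit is not required → no effect.
Sec. 15-4. operates from an industrially zoned site (not: occupies leased commercial space) → Trade Permit not required.
Sec. 15-5. seating 60 ≥ 54 → Annual Permit not required.
Sec. 15-6. Commercial Registration is not required → no effect.
Sec. 15-7. seating 60 ≤ 76 → Annual License required.
Sec. 15-8. revenue $1,125,000 ≤ $1,750,000 → Commercial Permit required.
Sec. 15-9. is located in Zone A (not: is located in Zone C) → Standard Permit not required.
Sec. 15-10. operates from an industrially zoned site (not: is a mobile business with no fixed premises); is located in Zone A → Commercial License not required.

Annual License, Commercial Permit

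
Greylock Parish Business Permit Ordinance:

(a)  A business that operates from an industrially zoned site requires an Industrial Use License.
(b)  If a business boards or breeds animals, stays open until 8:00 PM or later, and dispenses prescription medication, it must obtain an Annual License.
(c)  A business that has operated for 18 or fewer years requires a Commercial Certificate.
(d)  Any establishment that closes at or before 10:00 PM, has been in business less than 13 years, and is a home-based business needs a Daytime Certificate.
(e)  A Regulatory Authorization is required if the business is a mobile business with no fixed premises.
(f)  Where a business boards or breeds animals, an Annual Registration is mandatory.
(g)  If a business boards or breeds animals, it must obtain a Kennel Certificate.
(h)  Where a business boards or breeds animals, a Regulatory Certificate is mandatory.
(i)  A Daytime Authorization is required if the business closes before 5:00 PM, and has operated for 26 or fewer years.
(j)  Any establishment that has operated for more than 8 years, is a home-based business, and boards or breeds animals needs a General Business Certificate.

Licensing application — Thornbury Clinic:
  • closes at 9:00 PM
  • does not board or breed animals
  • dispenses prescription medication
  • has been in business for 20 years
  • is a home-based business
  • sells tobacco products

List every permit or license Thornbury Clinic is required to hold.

None

(a) is a home-based business (not: operates from an industrially zoned site) → Industrial Use License not required.
(b) does not board or breed animals; closes 9:00 PM, after 8:00 PM; dispenses prescription medication → Annual License not required.
(c) years in business 20 > 18 → Commercial Certificate not required.
(d) closes 9:00 PM, at/before 10:00 PM; years in business 20 ≥ 13; is a home-based business → Daytime Certificate not required.
(e) is a home-based business (not: is a mobile business with no fixed premises) → Regulatory Authorization not required.
(f) does not board or breed animals → Annual Registration not required.
(g) does not board or breed animals → Kennel Certificate not required.
(h) does not board or breed animals → Regulatory Certificate not required.
(i) closes 9:00 PM, after 5:00 PM; years in business 20 ≤ 26 → Daytime Authorization not required.
(j) years in business 20 > 8; is a home-based business; does not board or breed animals → General Business Certificate not required.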